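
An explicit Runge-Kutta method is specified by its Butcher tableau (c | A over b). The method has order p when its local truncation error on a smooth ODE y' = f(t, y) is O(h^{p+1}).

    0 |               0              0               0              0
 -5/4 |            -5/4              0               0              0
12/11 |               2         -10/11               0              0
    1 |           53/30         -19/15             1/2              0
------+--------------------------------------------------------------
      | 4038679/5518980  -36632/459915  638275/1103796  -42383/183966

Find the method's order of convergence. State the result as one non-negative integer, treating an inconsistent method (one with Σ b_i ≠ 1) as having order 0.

3

b = (4038679/5518980, -36632/459915, 638275/1103796, -42383/183966)
c = (0, -5/4, 12/11, 1)
Ac = (0, 0, 25/22, 281/132)
Σ b_i: 4038679/5518980·1 + (-36632/459915)·1 + 638275/1103796·1 + (-42383/183966)·1 = 1 ✓
b·c: (-36632/459915)·(-5/4) + 638275/1103796·12/11 + (-42383/183966)·1 = 1/2 ✓
b·c²: (-36632/459915)·25/16 + 638275/1103796·144/121 + (-42383/183966)·1 = 1/3 ✓
b·Ac: 638275/1103796·25/22 + (-42383/183966)·281/132 = 1/6 ✓
b·c³: (-36632/459915)·(-125/64) + 638275/1103796·1728/1331 + (-42383/183966)·1 = 5471173/8094504 ≠ 1/4 ⇒ order 3.
b·(c∘Ac): 638275/1103796·150/121 + (-42383/183966)·281/132 = 499807/2207592 ≠ 1/8
b·Ac²: 638275/1103796·(-125/88) + (-42383/183966)·(-8039/5808) = -4067509/8094504 ≠ 1/12
b·A²c: (-42383/183966)·25/44 = -96325/735864 ≠ 1/24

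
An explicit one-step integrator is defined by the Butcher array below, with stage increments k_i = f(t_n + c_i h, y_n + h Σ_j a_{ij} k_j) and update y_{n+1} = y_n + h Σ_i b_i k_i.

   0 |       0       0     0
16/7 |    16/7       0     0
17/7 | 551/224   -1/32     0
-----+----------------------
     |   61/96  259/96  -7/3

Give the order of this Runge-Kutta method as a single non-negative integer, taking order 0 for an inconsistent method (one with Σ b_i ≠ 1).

b = (61/96, 259/96, -7/3)
c = (0, 16/7, 17/7)
Ac = (0, 0, -1/14)
Σ b_i: 61/96·1 + 259/96·1 + (-7/3)·1 = 1 ✓
b·c: 259/96·16/7 + (-7/3)·17/7 = 1/2 ✓
b·c²: 259/96·256/49 + (-7/3)·289/49 = 1/3 ✓
b·Ac: (-7/3)·(-1/14) = 1/6 ✓; 3 stages ⇒ order 3.

3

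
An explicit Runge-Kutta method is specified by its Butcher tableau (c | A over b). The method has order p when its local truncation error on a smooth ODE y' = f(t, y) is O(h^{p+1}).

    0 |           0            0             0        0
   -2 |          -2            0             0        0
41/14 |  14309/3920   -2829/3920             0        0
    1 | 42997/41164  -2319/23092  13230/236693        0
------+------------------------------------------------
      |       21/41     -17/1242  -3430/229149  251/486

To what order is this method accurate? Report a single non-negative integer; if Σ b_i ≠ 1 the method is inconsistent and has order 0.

b = (21/41, -17/1242, -3430/229149, 251/486)
c = (0, -2, 41/14, 1)
Ac = (0, 0, 2829/1960, 183/502)
Σ b_i: 21/41·1 + (-17/1242)·1 + (-3430/229149)·1 + 251/486·1 = 1 ✓
b·c: (-17/1242)·(-2) + (-3430/229149)·41/14 + 251/486·1 = 1/2 ✓
b·c²: (-17/1242)·4 + (-3430/229149)·1681/196 + 251/486·1 = 1/3 ✓
b·Ac: (-3430/229149)·2829/1960 + 251/486·183/502 = 1/6 ✓
b·c³: (-17/1242)·(-8) + (-3430/229149)·68921/2744 + 251/486·1 = 1/4 ✓
b·(c∘Ac): (-3430/229149)·115989/27440 + 251/486·183/502 = 1/8 ✓
b·Ac²: (-3430/229149)·(-2829/980) + 251/486·39/502 = 1/12 ✓
b·A²c: 251/486·81/1004 = 1/24 ✓; 4 stages ⇒ order 4.

4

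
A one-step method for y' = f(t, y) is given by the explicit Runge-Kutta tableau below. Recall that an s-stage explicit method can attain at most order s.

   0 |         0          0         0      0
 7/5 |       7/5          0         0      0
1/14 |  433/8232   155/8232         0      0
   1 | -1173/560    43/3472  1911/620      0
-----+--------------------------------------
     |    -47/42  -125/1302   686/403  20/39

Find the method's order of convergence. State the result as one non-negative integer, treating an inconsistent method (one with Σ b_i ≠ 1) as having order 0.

4

b = (-47/42, -125/1302, 686/403, 20/39)
c = (0, 7/5, 1/14, 1)
Ac = (0, 0, 31/1176, 19/80)
Σ b_i: (-47/42)·1 + (-125/1302)·1 + 686/403·1 + 20/39·1 = 1 ✓
b·c: (-125/1302)·7/5 + 686/403·1/14 + 20/39·1 = 1/2 ✓
b·c²: (-125/1302)·49/25 + 686/403·1/196 + 20/39·1 = 1/3 ✓
b·Ac: 686/403·31/1176 + 20/39·19/80 = 1/6 ✓
b·c³: (-125/1302)·343/125 + 686/403·1/2744 + 20/39·1 = 1/4 ✓
b·(c∘Ac): 686/403·31/16464 + 20/39·19/80 = 1/8 ✓
b·Ac²: 686/403·31/840 + 20/39·1/25 = 1/12 ✓
b·A²c: 20/39·13/160 = 1/24 ✓; 4 stages ⇒ order 4.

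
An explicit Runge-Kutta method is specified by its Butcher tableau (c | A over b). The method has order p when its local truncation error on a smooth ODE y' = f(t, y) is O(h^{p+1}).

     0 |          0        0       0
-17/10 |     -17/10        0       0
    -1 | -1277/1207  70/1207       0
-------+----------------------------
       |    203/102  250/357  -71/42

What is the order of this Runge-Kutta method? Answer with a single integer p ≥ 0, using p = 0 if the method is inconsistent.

3

b = (203/102, 250/357, -71/42)
c = (0, -17/10, -1)
Ac = (0, 0, -7/71)
Σ b_i: 203/102·1 + 250/357·1 + (-71/42)·1 = 1 ✓
b·c: 250/357·(-17/10) + (-71/42)·(-1) = 1/2 ✓
b·c²: 250/357·289/100 + (-71/42)·1 = 1/3 ✓
b·Ac: (-71/42)·(-7/71) = 1/6 ✓; 3 stages ⇒ order 3.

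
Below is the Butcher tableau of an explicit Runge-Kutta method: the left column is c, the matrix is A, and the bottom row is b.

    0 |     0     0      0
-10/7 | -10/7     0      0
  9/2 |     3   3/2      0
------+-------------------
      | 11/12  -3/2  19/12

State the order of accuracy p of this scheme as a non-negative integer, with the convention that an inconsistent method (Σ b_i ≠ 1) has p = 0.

b = (11/12, -3/2, 19/12)
c = (0, -10/7, 9/2)
Ac = (0, 0, -15/7)
Σ b_i: 11/12·1 + (-3/2)·1 + 19/12·1 = 1 ✓
b·c: (-3/2)·(-10/7) + 19/12·9/2 = 519/56 ≠ 1/2 ⇒ order 1.

1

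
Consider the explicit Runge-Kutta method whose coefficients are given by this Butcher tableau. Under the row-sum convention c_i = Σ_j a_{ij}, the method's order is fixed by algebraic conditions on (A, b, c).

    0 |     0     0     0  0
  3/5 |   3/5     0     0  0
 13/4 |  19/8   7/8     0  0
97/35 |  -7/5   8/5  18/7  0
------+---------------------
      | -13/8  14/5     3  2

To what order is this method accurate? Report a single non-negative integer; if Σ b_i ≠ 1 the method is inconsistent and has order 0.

0

b = (-13/8, 14/5, 3, 2)
c = (0, 3/5, 13/4, 97/35)
Ac = (0, 0, 21/40, 3261/350)
Σ b_i: (-13/8)·1 + 14/5·1 + 3·1 + 2·1 = 247/40 ≠ 1 ⇒ order 0.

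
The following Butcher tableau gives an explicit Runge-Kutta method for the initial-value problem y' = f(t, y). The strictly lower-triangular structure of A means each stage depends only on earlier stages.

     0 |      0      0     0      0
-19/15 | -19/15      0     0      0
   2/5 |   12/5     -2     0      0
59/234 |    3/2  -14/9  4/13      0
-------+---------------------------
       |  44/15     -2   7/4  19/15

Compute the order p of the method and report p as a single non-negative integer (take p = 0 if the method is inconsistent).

b = (44/15, -2, 7/4, 19/15)
c = (0, -19/15, 2/5, 59/234)
Ac = (0, 0, 38/15, 3674/1755)
Σ b_i: 44/15·1 + (-2)·1 + 7/4·1 + 19/15·1 = 79/20 ≠ 1 ⇒ order 0.

0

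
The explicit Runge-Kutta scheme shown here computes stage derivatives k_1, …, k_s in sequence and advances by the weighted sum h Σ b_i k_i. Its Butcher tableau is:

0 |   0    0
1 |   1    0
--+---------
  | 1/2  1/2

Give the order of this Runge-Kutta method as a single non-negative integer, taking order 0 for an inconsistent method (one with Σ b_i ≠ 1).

2

b = (1/2, 1/2)
c = (0, 1)
Σ b_i: 1/2·1 + 1/2·1 = 1 ✓
b·c: 1/2·1 = 1/2 ✓; 2 stages ⇒ order 2.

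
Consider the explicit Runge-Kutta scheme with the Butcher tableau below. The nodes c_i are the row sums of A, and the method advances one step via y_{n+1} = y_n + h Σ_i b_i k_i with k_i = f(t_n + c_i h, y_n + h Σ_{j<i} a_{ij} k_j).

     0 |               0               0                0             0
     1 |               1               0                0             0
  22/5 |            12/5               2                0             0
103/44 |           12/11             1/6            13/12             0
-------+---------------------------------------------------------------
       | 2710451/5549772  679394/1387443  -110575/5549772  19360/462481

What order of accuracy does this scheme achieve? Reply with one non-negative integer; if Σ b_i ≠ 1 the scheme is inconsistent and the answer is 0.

3

b = (2710451/5549772, 679394/1387443, -110575/5549772, 19360/462481)
c = (0, 1, 22/5, 103/44)
Ac = (0, 0, 2, 74/15)
Σ b_i: 2710451/5549772·1 + 679394/1387443·1 + (-110575/5549772)·1 + 19360/462481·1 = 1 ✓
b·c: 679394/1387443·1 + (-110575/5549772)·22/5 + 19360/462481·103/44 = 1/2 ✓
b·c²: 679394/1387443·1 + (-110575/5549772)·484/25 + 19360/462481·10609/1936 = 1/3 ✓
b·Ac: (-110575/5549772)·2 + 19360/462481·74/15 = 1/6 ✓
b·c³: 679394/1387443·1 + (-110575/5549772)·10648/125 + 19360/462481·1092727/85184 = -34113569/50872910 ≠ 1/4 ⇒ order 3.
b·(c∘Ac): (-110575/5549772)·44/5 + 19360/462481·3811/330 = 427471/1387443 ≠ 1/8
b·Ac²: (-110575/5549772)·2 + 19360/462481·1057/50 = 11725237/13874430 ≠ 1/12
b·A²c: 19360/462481·13/6 = 125840/1387443 ≠ 1/24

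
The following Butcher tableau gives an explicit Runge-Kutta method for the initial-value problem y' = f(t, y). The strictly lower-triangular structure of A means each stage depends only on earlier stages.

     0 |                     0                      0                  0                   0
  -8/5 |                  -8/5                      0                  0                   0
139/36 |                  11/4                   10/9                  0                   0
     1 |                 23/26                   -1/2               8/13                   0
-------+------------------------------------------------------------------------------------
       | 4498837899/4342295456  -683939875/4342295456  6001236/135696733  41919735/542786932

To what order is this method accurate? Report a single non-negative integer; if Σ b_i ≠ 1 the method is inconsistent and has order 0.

3

b = (4498837899/4342295456, -683939875/4342295456, 6001236/135696733, 41919735/542786932)
c = (0, -8/5, 139/36, 1)
Ac = (0, 0, -16/9, 1858/585)
Σ b_i: 4498837899/4342295456·1 + (-683939875/4342295456)·1 + 6001236/135696733·1 + 41919735/542786932·1 = 1 ✓
b·c: (-683939875/4342295456)·(-8/5) + 6001236/135696733·139/36 + 41919735/542786932·1 = 1/2 ✓
b·c²: (-683939875/4342295456)·64/25 + 6001236/135696733·19321/1296 + 41919735/542786932·1 = 1/3 ✓
b·Ac: 6001236/135696733·(-16/9) + 41919735/542786932·1858/585 = 1/6 ✓
b·c³: (-683939875/4342295456)·(-512/125) + 6001236/135696733·2685619/46656 + 41919735/542786932·1 = 191578261681/58620988656 ≠ 1/4 ⇒ order 3.
b·(c∘Ac): 6001236/135696733·(-556/81) + 41919735/542786932·1858/585 = -47452099/814180398 ≠ 1/8
b·Ac²: 6001236/135696733·128/45 + 41919735/542786932·415633/52650 = 107785669901/146552471640 ≠ 1/12
b·A²c: 41919735/542786932·(-128/117) = -34395680/407090199 ≠ 1/24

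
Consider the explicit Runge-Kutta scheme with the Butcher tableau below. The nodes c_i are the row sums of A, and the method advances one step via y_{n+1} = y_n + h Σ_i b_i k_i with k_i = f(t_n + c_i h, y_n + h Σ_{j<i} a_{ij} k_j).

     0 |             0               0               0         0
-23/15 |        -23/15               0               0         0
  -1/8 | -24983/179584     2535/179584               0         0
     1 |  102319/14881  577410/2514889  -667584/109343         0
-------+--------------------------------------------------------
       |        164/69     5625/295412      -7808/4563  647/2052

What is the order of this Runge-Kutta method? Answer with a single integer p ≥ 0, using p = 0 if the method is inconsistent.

b = (164/69, 5625/295412, -7808/4563, 647/2052)
c = (0, -23/15, -1/8, 1)
Ac = (0, 0, -169/7808, 266/647)
Σ b_i: 164/69·1 + 5625/295412·1 + (-7808/4563)·1 + 647/2052·1 = 1 ✓
b·c: 5625/295412·(-23/15) + (-7808/4563)·(-1/8) + 647/2052·1 = 1/2 ✓
b·c²: 5625/295412·529/225 + (-7808/4563)·1/64 + 647/2052·1 = 1/3 ✓
b·Ac: (-7808/4563)·(-169/7808) + 647/2052·266/647 = 1/6 ✓
b·c³: 5625/295412·(-12167/3375) + (-7808/4563)·(-1/512) + 647/2052·1 = 1/4 ✓
b·(c∘Ac): (-7808/4563)·169/62464 + 647/2052·266/647 = 1/8 ✓
b·Ac²: (-7808/4563)·3887/117120 + 647/2052·4313/9705 = 1/12 ✓
b·A²c: 647/2052·171/1294 = 1/24 ✓; 4 stages ⇒ order 4.

4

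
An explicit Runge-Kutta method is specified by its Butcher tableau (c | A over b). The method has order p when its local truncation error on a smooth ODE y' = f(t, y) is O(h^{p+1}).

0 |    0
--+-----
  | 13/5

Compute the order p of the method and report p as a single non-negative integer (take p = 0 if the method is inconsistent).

0

b = (13/5)
c = (0)
Σ b_i: 13/5·1 = 13/5 ≠ 1 ⇒ order 0.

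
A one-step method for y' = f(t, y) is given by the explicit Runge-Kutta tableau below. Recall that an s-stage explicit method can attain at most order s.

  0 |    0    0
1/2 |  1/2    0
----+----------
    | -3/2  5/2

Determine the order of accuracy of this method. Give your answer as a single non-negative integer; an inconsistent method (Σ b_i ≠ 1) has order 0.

b = (-3/2, 5/2)
c = (0, 1/2)
Σ b_i: (-3/2)·1 + 5/2·1 = 1 ✓
b·c: 5/2·1/2 = 5/4 ≠ 1/2 ⇒ order 1.

1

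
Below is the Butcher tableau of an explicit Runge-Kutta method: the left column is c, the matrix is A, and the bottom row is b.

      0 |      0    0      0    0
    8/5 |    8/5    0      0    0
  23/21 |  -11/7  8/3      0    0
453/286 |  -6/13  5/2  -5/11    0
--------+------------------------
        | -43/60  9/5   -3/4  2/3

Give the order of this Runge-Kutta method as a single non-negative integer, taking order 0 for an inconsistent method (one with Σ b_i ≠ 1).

1

b = (-43/60, 9/5, -3/4, 2/3)
c = (0, 8/5, 23/21, 453/286)
Ac = (0, 0, 64/15, 809/231)
Σ b_i: (-43/60)·1 + 9/5·1 + (-3/4)·1 + 2/3·1 = 1 ✓
b·c: 9/5·8/5 + (-3/4)·23/21 + 2/3·453/286 = 311763/100100 ≠ 1/2 ⇒ order 1.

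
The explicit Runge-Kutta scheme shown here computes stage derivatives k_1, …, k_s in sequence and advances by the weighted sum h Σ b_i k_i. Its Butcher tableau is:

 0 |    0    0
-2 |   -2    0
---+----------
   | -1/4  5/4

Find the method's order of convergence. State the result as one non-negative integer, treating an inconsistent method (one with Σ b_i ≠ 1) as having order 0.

1

b = (-1/4, 5/4)
c = (0, -2)
Σ b_i: (-1/4)·1 + 5/4·1 = 1 ✓
b·c: 5/4·(-2) = -5/2 ≠ 1/2 ⇒ order 1.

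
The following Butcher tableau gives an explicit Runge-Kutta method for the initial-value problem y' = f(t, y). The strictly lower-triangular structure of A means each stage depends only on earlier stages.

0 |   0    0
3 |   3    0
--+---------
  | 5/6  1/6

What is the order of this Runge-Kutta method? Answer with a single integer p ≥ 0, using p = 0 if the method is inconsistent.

b = (5/6, 1/6)
c = (0, 3)
Σ b_i: 5/6·1 + 1/6·1 = 1 ✓
b·c: 1/6·3 = 1/2 ✓; 2 stages ⇒ order 2.

2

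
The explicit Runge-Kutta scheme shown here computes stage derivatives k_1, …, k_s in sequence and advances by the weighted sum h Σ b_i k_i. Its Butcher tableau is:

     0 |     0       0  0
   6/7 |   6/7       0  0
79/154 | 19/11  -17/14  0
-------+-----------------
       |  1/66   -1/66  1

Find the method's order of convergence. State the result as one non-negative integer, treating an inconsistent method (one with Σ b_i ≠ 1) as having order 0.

b = (1/66, -1/66, 1)
c = (0, 6/7, 79/154)
Ac = (0, 0, -51/49)
Σ b_i: 1/66·1 + (-1/66)·1 + 1·1 = 1 ✓
b·c: (-1/66)·6/7 + 1·79/154 = 1/2 ✓
b·c²: (-1/66)·36/49 + 1·6241/23716 = 5977/23716 ≠ 1/3 ⇒ order 2.
b·Ac: 1·(-51/49) = -51/49 ≠ 1/6

2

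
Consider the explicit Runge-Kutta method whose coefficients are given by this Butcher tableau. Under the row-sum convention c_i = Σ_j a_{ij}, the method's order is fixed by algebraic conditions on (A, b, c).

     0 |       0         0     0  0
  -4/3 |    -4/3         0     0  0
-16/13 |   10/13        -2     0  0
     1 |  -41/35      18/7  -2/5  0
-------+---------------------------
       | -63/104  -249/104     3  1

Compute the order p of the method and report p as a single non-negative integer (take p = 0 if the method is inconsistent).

2

b = (-63/104, -249/104, 3, 1)
c = (0, -4/3, -16/13, 1)
Ac = (0, 0, 8/3, -1336/455)
Σ b_i: (-63/104)·1 + (-249/104)·1 + 3·1 + 1·1 = 1 ✓
b·c: (-249/104)·(-4/3) + 3·(-16/13) + 1·1 = 1/2 ✓
b·c²: (-249/104)·16/9 + 3·256/169 + 1·1 = 653/507 ≠ 1/3 ⇒ order 2.
b·Ac: 3·8/3 + 1·(-1336/455) = 2304/455 ≠ 1/6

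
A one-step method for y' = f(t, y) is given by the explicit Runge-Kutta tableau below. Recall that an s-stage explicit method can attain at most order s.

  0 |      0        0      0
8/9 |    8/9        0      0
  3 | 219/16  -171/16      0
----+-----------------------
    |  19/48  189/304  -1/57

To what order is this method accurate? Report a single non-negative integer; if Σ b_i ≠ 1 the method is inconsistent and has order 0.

b = (19/48, 189/304, -1/57)
c = (0, 8/9, 3)
Ac = (0, 0, -19/2)
Σ b_i: 19/48·1 + 189/304·1 + (-1/57)·1 = 1 ✓
b·c: 189/304·8/9 + (-1/57)·3 = 1/2 ✓
b·c²: 189/304·64/81 + (-1/57)·9 = 1/3 ✓
b·Ac: (-1/57)·(-19/2) = 1/6 ✓; 3 stages ⇒ order 3.

3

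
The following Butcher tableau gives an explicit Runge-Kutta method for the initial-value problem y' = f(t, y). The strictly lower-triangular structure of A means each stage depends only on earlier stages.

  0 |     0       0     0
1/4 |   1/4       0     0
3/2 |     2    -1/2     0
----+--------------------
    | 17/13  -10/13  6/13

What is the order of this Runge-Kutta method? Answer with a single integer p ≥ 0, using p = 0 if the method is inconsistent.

2

b = (17/13, -10/13, 6/13)
c = (0, 1/4, 3/2)
Ac = (0, 0, -1/8)
Σ b_i: 17/13·1 + (-10/13)·1 + 6/13·1 = 1 ✓
b·c: (-10/13)·1/4 + 6/13·3/2 = 1/2 ✓
b·c²: (-10/13)·1/16 + 6/13·9/4 = 103/104 ≠ 1/3 ⇒ order 2.
b·Ac: 6/13·(-1/8) = -3/52 ≠ 1/6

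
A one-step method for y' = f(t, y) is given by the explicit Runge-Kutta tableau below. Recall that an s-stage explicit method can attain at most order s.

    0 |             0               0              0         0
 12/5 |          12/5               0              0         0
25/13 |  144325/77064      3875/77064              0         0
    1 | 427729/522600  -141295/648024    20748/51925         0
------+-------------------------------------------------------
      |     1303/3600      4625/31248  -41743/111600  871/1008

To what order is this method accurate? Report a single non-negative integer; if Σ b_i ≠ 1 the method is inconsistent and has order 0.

4

b = (1303/3600, 4625/31248, -41743/111600, 871/1008)
c = (0, 12/5, 25/13, 1)
Ac = (0, 0, 775/6422, 427/1742)
Σ b_i: 1303/3600·1 + 4625/31248·1 + (-41743/111600)·1 + 871/1008·1 = 1 ✓
b·c: 4625/31248·12/5 + (-41743/111600)·25/13 + 871/1008·1 = 1/2 ✓
b·c²: 4625/31248·144/25 + (-41743/111600)·625/169 + 871/1008·1 = 1/3 ✓
b·Ac: (-41743/111600)·775/6422 + 871/1008·427/1742 = 1/6 ✓
b·c³: 4625/31248·1728/125 + (-41743/111600)·15625/2197 + 871/1008·1 = 1/4 ✓
b·(c∘Ac): (-41743/111600)·19375/83486 + 871/1008·427/1742 = 1/8 ✓
b·Ac²: (-41743/111600)·930/3211 + 871/1008·966/4355 = 1/12 ✓
b·A²c: 871/1008·42/871 = 1/24 ✓; 4 stages ⇒ order 4.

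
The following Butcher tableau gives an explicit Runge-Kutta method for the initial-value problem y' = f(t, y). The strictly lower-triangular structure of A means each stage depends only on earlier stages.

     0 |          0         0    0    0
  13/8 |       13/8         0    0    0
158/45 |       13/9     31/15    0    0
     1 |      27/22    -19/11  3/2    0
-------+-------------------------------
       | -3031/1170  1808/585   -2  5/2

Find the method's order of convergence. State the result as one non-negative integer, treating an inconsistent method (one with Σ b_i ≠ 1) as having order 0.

b = (-3031/1170, 1808/585, -2, 5/2)
c = (0, 13/8, 158/45, 1)
Ac = (0, 0, 403/120, 3247/1320)
Σ b_i: (-3031/1170)·1 + 1808/585·1 + (-2)·1 + 5/2·1 = 1 ✓
b·c: 1808/585·13/8 + (-2)·158/45 + 5/2·1 = 1/2 ✓
b·c²: 1808/585·169/64 + (-2)·24964/2025 + 5/2·1 = -113357/8100 ≠ 1/3 ⇒ order 2.
b·Ac: (-2)·403/120 + 5/2·3247/1320 = -499/880 ≠ 1/6

2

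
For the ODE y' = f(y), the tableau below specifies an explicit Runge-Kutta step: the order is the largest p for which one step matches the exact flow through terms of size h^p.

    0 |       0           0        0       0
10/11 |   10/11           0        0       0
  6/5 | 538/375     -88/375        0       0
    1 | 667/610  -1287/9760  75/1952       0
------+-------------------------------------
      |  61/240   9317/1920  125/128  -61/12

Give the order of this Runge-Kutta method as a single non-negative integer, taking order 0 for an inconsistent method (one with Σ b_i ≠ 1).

4

b = (61/240, 9317/1920, 125/128, -61/12)
c = (0, 10/11, 6/5, 1)
Ac = (0, 0, -16/75, -9/122)
Σ b_i: 61/240·1 + 9317/1920·1 + 125/128·1 + (-61/12)·1 = 1 ✓
b·c: 9317/1920·10/11 + 125/128·6/5 + (-61/12)·1 = 1/2 ✓
b·c²: 9317/1920·100/121 + 125/128·36/25 + (-61/12)·1 = 1/3 ✓
b·Ac: 125/128·(-16/75) + (-61/12)·(-9/122) = 1/6 ✓
b·c³: 9317/1920·1000/1331 + 125/128·216/125 + (-61/12)·1 = 1/4 ✓
b·(c∘Ac): 125/128·(-32/125) + (-61/12)·(-9/122) = 1/8 ✓
b·Ac²: 125/128·(-32/165) + (-61/12)·(-36/671) = 1/12 ✓
b·A²c: (-61/12)·(-1/122) = 1/24 ✓; 4 stages ⇒ order 4.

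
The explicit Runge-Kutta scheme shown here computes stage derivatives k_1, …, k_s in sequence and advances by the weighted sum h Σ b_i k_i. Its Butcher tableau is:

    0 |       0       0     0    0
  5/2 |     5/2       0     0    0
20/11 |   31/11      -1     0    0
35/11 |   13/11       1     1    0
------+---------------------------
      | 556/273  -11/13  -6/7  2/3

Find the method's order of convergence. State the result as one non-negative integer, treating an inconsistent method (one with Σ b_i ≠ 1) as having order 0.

1

b = (556/273, -11/13, -6/7, 2/3)
c = (0, 5/2, 20/11, 35/11)
Ac = (0, 0, -5/2, 95/22)
Σ b_i: 556/273·1 + (-11/13)·1 + (-6/7)·1 + 2/3·1 = 1 ✓
b·c: (-11/13)·5/2 + (-6/7)·20/11 + 2/3·35/11 = -9325/6006 ≠ 1/2 ⇒ order 1.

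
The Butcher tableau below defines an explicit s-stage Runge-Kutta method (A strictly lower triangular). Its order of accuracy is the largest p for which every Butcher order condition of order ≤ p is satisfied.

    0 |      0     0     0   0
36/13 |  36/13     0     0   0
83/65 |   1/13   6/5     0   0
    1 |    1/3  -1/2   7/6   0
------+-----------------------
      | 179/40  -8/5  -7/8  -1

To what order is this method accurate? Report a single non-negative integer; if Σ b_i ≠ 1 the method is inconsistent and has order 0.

1

b = (179/40, -8/5, -7/8, -1)
c = (0, 36/13, 83/65, 1)
Ac = (0, 0, 216/65, 41/390)
Σ b_i: 179/40·1 + (-8/5)·1 + (-7/8)·1 + (-1)·1 = 1 ✓
b·c: (-8/5)·36/13 + (-7/8)·83/65 + (-1)·1 = -681/104 ≠ 1/2 ⇒ order 1.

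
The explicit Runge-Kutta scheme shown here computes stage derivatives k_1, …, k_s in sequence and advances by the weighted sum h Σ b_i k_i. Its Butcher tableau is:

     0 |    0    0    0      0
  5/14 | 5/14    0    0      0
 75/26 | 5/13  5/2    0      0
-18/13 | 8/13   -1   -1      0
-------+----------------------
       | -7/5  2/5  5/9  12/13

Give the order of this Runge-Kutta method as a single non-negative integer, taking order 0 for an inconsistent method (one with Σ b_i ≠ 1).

b = (-7/5, 2/5, 5/9, 12/13)
c = (0, 5/14, 75/26, -18/13)
Ac = (0, 0, 25/28, -295/91)
Σ b_i: (-7/5)·1 + 2/5·1 + 5/9·1 + 12/13·1 = 56/117 ≠ 1 ⇒ order 0.

0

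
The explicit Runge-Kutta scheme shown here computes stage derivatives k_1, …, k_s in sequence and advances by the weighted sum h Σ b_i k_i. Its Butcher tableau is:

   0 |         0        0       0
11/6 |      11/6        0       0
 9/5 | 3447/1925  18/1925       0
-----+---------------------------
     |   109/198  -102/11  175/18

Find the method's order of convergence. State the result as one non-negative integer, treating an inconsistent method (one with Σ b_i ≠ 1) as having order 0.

3

b = (109/198, -102/11, 175/18)
c = (0, 11/6, 9/5)
Ac = (0, 0, 3/175)
Σ b_i: 109/198·1 + (-102/11)·1 + 175/18·1 = 1 ✓
b·c: (-102/11)·11/6 + 175/18·9/5 = 1/2 ✓
b·c²: (-102/11)·121/36 + 175/18·81/25 = 1/3 ✓
b·Ac: 175/18·3/175 = 1/6 ✓; 3 stages ⇒ order 3.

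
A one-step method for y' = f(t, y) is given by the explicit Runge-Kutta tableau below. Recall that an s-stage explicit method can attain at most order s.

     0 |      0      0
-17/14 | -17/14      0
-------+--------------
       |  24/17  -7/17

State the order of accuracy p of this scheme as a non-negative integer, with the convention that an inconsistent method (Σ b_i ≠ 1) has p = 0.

b = (24/17, -7/17)
c = (0, -17/14)
Σ b_i: 24/17·1 + (-7/17)·1 = 1 ✓
b·c: (-7/17)·(-17/14) = 1/2 ✓; 2 stages ⇒ order 2.

2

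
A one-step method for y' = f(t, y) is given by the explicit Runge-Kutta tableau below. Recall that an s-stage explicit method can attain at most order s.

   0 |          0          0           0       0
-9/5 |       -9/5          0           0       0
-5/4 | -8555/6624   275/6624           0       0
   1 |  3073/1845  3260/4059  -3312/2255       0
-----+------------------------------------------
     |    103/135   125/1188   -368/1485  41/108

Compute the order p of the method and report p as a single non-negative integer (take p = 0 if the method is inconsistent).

b = (103/135, 125/1188, -368/1485, 41/108)
c = (0, -9/5, -5/4, 1)
Ac = (0, 0, -55/736, 16/41)
Σ b_i: 103/135·1 + 125/1188·1 + (-368/1485)·1 + 41/108·1 = 1 ✓
b·c: 125/1188·(-9/5) + (-368/1485)·(-5/4) + 41/108·1 = 1/2 ✓
b·c²: 125/1188·81/25 + (-368/1485)·25/16 + 41/108·1 = 1/3 ✓
b·Ac: (-368/1485)·(-55/736) + 41/108·16/41 = 1/6 ✓
b·c³: 125/1188·(-729/125) + (-368/1485)·(-125/64) + 41/108·1 = 1/4 ✓
b·(c∘Ac): (-368/1485)·275/2944 + 41/108·16/41 = 1/8 ✓
b·Ac²: (-368/1485)·99/736 + 41/108·63/205 = 1/12 ✓
b·A²c: 41/108·9/82 = 1/24 ✓; 4 stages ⇒ order 4.

4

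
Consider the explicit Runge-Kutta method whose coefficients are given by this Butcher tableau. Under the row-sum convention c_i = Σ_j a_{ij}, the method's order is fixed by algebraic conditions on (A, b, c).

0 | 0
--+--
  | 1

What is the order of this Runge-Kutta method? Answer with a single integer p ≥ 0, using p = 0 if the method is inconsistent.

1

b = (1)
c = (0)
Σ b_i: 1·1 = 1 ✓; 1 stage ⇒ order 1.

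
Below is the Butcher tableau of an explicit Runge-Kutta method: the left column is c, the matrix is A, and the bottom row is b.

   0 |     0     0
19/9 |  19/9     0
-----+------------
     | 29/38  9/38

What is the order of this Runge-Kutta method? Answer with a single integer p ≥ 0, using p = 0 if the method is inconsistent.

2

b = (29/38, 9/38)
c = (0, 19/9)
Σ b_i: 29/38·1 + 9/38·1 = 1 ✓
b·c: 9/38·19/9 = 1/2 ✓; 2 stages ⇒ order 2.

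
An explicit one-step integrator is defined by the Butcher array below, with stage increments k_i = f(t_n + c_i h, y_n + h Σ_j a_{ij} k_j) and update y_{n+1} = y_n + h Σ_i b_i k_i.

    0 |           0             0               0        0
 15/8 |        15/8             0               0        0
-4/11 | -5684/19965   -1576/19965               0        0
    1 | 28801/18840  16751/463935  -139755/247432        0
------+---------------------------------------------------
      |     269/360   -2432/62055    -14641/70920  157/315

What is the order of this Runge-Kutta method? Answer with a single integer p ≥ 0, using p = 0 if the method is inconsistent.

b = (269/360, -2432/62055, -14641/70920, 157/315)
c = (0, 15/8, -4/11, 1)
Ac = (0, 0, -197/1331, 343/1256)
Σ b_i: 269/360·1 + (-2432/62055)·1 + (-14641/70920)·1 + 157/315·1 = 1 ✓
b·c: (-2432/62055)·15/8 + (-14641/70920)·(-4/11) + 157/315·1 = 1/2 ✓
b·c²: (-2432/62055)·225/64 + (-14641/70920)·16/121 + 157/315·1 = 1/3 ✓
b·Ac: (-14641/70920)·(-197/1331) + 157/315·343/1256 = 1/6 ✓
b·c³: (-2432/62055)·3375/512 + (-14641/70920)·(-64/1331) + 157/315·1 = 1/4 ✓
b·(c∘Ac): (-14641/70920)·788/14641 + 157/315·343/1256 = 1/8 ✓
b·Ac²: (-14641/70920)·(-2955/10648) + 157/315·525/10048 = 1/12 ✓
b·A²c: 157/315·105/1256 = 1/24 ✓; 4 stages ⇒ order 4.

4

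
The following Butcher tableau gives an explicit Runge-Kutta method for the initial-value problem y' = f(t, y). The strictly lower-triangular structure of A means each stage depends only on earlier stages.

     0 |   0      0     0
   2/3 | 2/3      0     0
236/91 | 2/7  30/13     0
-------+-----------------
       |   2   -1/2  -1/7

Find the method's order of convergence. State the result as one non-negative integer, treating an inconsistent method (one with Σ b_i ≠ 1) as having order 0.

b = (2, -1/2, -1/7)
c = (0, 2/3, 236/91)
Ac = (0, 0, 20/13)
Σ b_i: 2·1 + (-1/2)·1 + (-1/7)·1 = 19/14 ≠ 1 ⇒ order 0.

0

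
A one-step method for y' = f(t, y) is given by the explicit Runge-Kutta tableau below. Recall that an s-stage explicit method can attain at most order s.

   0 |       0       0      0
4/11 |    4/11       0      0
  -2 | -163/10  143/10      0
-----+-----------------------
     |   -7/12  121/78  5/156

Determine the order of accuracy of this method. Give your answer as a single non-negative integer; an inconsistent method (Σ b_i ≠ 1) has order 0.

b = (-7/12, 121/78, 5/156)
c = (0, 4/11, -2)
Ac = (0, 0, 26/5)
Σ b_i: (-7/12)·1 + 121/78·1 + 5/156·1 = 1 ✓
b·c: 121/78·4/11 + 5/156·(-2) = 1/2 ✓
b·c²: 121/78·16/121 + 5/156·4 = 1/3 ✓
b·Ac: 5/156·26/5 = 1/6 ✓; 3 stages ⇒ order 3.

3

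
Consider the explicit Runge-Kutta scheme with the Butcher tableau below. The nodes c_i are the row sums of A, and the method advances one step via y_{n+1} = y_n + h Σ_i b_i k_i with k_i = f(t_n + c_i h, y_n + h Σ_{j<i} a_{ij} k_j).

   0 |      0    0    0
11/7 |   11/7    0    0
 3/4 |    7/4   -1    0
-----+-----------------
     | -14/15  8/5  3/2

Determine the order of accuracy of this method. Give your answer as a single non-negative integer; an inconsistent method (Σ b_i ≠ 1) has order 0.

b = (-14/15, 8/5, 3/2)
c = (0, 11/7, 3/4)
Ac = (0, 0, -11/7)
Σ b_i: (-14/15)·1 + 8/5·1 + 3/2·1 = 13/6 ≠ 1 ⇒ order 0.

0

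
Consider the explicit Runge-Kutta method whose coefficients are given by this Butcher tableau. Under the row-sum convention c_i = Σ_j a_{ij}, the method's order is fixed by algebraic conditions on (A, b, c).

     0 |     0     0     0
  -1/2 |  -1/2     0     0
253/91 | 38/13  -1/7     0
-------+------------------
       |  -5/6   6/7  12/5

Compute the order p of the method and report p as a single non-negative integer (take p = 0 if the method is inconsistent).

b = (-5/6, 6/7, 12/5)
c = (0, -1/2, 253/91)
Ac = (0, 0, 1/14)
Σ b_i: (-5/6)·1 + 6/7·1 + 12/5·1 = 509/210 ≠ 1 ⇒ order 0.

0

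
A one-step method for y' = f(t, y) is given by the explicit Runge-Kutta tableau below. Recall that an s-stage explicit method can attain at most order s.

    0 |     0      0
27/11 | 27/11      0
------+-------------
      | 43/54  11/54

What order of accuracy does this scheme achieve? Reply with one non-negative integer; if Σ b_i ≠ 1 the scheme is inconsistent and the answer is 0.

b = (43/54, 11/54)
c = (0, 27/11)
Σ b_i: 43/54·1 + 11/54·1 = 1 ✓
b·c: 11/54·27/11 = 1/2 ✓; 2 stages ⇒ order 2.

2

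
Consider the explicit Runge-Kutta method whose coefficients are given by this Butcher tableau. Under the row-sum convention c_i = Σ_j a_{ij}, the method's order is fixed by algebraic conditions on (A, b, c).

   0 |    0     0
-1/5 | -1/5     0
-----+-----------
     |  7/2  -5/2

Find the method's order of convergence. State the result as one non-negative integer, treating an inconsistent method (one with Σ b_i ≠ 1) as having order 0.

b = (7/2, -5/2)
c = (0, -1/5)
Σ b_i: 7/2·1 + (-5/2)·1 = 1 ✓
b·c: (-5/2)·(-1/5) = 1/2 ✓; 2 stages ⇒ order 2.

2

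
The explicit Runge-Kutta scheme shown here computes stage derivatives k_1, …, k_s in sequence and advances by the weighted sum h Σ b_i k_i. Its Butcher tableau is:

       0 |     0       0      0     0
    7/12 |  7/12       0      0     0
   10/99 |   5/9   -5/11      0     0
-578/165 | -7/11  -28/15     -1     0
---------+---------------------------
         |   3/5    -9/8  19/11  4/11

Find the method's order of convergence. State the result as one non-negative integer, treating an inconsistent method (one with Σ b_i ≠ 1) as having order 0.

b = (3/5, -9/8, 19/11, 4/11)
c = (0, 7/12, 10/99, -578/165)
Ac = (0, 0, -35/132, -589/495)
Σ b_i: 3/5·1 + (-9/8)·1 + 19/11·1 + 4/11·1 = 689/440 ≠ 1 ⇒ order 0.

0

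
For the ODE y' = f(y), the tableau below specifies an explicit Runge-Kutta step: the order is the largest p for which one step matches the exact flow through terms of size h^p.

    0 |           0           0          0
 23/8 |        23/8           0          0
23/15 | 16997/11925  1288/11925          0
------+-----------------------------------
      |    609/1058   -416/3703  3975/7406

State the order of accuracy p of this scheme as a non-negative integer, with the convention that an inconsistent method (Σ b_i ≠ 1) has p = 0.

3

b = (609/1058, -416/3703, 3975/7406)
c = (0, 23/8, 23/15)
Ac = (0, 0, 3703/11925)
Σ b_i: 609/1058·1 + (-416/3703)·1 + 3975/7406·1 = 1 ✓
b·c: (-416/3703)·23/8 + 3975/7406·23/15 = 1/2 ✓
b·c²: (-416/3703)·529/64 + 3975/7406·529/225 = 1/3 ✓
b·Ac: 3975/7406·3703/11925 = 1/6 ✓; 3 stages ⇒ order 3.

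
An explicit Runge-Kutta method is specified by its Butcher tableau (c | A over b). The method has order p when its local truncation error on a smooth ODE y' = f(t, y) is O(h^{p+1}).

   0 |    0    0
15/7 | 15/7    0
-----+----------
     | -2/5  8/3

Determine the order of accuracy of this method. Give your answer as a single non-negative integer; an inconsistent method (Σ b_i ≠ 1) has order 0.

0

b = (-2/5, 8/3)
c = (0, 15/7)
Σ b_i: (-2/5)·1 + 8/3·1 = 34/15 ≠ 1 ⇒ order 0.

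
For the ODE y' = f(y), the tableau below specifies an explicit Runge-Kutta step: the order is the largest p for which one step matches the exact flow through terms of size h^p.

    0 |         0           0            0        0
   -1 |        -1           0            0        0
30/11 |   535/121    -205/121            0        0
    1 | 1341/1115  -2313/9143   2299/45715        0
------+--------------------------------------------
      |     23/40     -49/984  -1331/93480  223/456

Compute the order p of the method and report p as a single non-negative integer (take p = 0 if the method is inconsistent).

4

b = (23/40, -49/984, -1331/93480, 223/456)
c = (0, -1, 30/11, 1)
Ac = (0, 0, 205/121, 87/223)
Σ b_i: 23/40·1 + (-49/984)·1 + (-1331/93480)·1 + 223/456·1 = 1 ✓
b·c: (-49/984)·(-1) + (-1331/93480)·30/11 + 223/456·1 = 1/2 ✓
b·c²: (-49/984)·1 + (-1331/93480)·900/121 + 223/456·1 = 1/3 ✓
b·Ac: (-1331/93480)·205/121 + 223/456·87/223 = 1/6 ✓
b·c³: (-49/984)·(-1) + (-1331/93480)·27000/1331 + 223/456·1 = 1/4 ✓
b·(c∘Ac): (-1331/93480)·6150/1331 + 223/456·87/223 = 1/8 ✓
b·Ac²: (-1331/93480)·(-205/121) + 223/456·27/223 = 1/12 ✓
b·A²c: 223/456·19/223 = 1/24 ✓; 4 stages ⇒ order 4.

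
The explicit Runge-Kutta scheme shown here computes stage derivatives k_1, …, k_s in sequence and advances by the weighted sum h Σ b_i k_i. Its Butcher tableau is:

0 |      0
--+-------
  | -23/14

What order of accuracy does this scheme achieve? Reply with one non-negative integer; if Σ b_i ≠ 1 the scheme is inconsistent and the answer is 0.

b = (-23/14)
c = (0)
Σ b_i: (-23/14)·1 = -23/14 ≠ 1 ⇒ order 0.

0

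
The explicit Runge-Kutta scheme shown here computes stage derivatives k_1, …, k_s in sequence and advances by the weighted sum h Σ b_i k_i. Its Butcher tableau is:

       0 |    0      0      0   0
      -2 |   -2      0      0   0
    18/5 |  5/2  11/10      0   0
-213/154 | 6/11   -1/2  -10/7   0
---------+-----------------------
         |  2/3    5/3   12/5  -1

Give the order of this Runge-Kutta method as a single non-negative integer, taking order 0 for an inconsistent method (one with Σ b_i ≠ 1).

0

b = (2/3, 5/3, 12/5, -1)
c = (0, -2, 18/5, -213/154)
Ac = (0, 0, -11/5, -29/7)
Σ b_i: 2/3·1 + 5/3·1 + 12/5·1 + (-1)·1 = 56/15 ≠ 1 ⇒ order 0.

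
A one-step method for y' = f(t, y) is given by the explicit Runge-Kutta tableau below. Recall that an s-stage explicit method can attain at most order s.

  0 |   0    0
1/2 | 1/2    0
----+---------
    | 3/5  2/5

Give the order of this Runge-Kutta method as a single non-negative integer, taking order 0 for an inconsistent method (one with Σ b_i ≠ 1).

1

b = (3/5, 2/5)
c = (0, 1/2)
Σ b_i: 3/5·1 + 2/5·1 = 1 ✓
b·c: 2/5·1/2 = 1/5 ≠ 1/2 ⇒ order 1.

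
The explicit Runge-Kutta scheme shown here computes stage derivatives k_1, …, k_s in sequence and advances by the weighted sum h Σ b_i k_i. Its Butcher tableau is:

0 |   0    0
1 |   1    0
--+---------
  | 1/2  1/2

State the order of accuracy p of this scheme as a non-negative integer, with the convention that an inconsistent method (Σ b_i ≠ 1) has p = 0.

b = (1/2, 1/2)
c = (0, 1)
Σ b_i: 1/2·1 + 1/2·1 = 1 ✓
b·c: 1/2·1 = 1/2 ✓; 2 stages ⇒ order 2.

2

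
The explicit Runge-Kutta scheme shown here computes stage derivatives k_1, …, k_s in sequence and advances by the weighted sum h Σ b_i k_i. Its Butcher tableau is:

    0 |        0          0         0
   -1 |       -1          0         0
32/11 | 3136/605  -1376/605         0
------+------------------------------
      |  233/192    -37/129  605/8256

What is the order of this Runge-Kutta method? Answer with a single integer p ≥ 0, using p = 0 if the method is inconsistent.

b = (233/192, -37/129, 605/8256)
c = (0, -1, 32/11)
Ac = (0, 0, 1376/605)
Σ b_i: 233/192·1 + (-37/129)·1 + 605/8256·1 = 1 ✓
b·c: (-37/129)·(-1) + 605/8256·32/11 = 1/2 ✓
b·c²: (-37/129)·1 + 605/8256·1024/121 = 1/3 ✓
b·Ac: 605/8256·1376/605 = 1/6 ✓; 3 stages ⇒ order 3.

3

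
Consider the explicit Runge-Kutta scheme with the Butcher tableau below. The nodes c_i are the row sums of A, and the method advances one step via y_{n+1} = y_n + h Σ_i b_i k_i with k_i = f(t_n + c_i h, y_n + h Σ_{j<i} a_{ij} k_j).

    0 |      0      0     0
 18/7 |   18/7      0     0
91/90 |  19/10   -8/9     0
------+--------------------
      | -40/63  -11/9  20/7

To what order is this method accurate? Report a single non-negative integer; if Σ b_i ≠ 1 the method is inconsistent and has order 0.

b = (-40/63, -11/9, 20/7)
c = (0, 18/7, 91/90)
Ac = (0, 0, -16/7)
Σ b_i: (-40/63)·1 + (-11/9)·1 + 20/7·1 = 1 ✓
b·c: (-11/9)·18/7 + 20/7·91/90 = -16/63 ≠ 1/2 ⇒ order 1.

1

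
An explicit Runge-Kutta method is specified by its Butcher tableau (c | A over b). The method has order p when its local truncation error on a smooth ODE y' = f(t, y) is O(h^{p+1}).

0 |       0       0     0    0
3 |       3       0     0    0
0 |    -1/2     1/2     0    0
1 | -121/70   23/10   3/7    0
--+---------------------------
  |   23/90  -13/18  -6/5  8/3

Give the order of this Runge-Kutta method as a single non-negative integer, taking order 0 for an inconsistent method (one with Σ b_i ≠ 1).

2

b = (23/90, -13/18, -6/5, 8/3)
c = (0, 3, 0, 1)
Ac = (0, 0, 3/2, 69/10)
Σ b_i: 23/90·1 + (-13/18)·1 + (-6/5)·1 + 8/3·1 = 1 ✓
b·c: (-13/18)·3 + 8/3·1 = 1/2 ✓
b·c²: (-13/18)·9 + 8/3·1 = -23/6 ≠ 1/3 ⇒ order 2.
b·Ac: (-6/5)·3/2 + 8/3·69/10 = 83/5 ≠ 1/6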